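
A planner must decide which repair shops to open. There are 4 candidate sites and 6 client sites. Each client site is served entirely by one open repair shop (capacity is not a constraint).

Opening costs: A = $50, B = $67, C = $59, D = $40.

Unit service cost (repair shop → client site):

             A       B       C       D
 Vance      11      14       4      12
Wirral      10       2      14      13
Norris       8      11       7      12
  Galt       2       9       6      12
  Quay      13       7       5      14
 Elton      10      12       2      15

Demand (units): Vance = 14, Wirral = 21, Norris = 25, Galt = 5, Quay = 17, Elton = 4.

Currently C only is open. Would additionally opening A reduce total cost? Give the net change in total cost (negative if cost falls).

Yes — net change −54 (cost falls by 54).

Current service cost with {C}: 648.
Adding A: each client site re-picks its cheapest; new service cost 544, saving 104.
Extra fixed cost: 50. Net change = 50 − 104 = -54.
(Totals: 707 → 653.)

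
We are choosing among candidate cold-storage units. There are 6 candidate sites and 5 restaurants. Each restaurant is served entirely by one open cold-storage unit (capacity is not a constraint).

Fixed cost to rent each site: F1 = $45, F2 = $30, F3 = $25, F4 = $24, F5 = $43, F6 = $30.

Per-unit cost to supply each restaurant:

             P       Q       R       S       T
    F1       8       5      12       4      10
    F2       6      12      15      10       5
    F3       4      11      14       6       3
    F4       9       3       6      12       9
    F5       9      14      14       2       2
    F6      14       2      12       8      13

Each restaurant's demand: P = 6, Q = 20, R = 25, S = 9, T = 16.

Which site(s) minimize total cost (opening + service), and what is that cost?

For any fixed open set, each restaurant goes to its cheapest open site; total = fixed + service.
{F3, F4, F5}: P→F3 4·6=24, Q→F4 3·20=60, R→F4 6·25=150, S→F5 2·9=18, T→F5 2·16=32. Service 284; fixed 92; total 376.
{F4, F5}: service 314 + fixed 67 = 381
{F3, F4}: service 336 + fixed 49 = 385
{F1, F2, F3, F4, F5, F6}: service 264 + fixed 197 = 461
No other subset beats 376.

Open F3, F4 and F5; minimum total cost 376.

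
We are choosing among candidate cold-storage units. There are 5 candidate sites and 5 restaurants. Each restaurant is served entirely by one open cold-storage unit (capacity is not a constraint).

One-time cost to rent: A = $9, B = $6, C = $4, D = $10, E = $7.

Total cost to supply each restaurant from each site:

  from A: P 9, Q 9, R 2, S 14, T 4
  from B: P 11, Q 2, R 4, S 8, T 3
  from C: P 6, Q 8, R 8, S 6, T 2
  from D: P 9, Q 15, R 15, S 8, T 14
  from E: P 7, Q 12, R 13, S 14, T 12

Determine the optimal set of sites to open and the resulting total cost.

For any fixed open set, each restaurant goes to its cheapest open site; total = fixed + service.
{B, C}: P→C 6, Q→B 2, R→B 4, S→C 6, T→C 2. Service 20; fixed 10; total 30.
{B}: service 28 + fixed 6 = 34
{C}: service 30 + fixed 4 = 34
{A, B, C, D, E}: service 18 + fixed 36 = 54
No other subset beats 30.

Open B and C; minimum total cost 30.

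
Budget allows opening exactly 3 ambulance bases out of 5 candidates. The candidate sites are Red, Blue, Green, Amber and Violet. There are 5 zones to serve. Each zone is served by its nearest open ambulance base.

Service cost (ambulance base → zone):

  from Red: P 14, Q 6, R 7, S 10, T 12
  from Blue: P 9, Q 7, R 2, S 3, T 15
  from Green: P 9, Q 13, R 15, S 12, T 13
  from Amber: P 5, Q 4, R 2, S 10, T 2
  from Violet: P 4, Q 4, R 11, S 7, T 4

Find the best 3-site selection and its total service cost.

With exactly 3 open, each zone uses its cheapest among the chosen.
{Blue, Amber, Violet}: P→Violet 4, Q→Amber 4, R→Blue 2, S→Blue 3, T→Amber 2. Service cost 15.
{Red, Blue, Amber}: service cost 16
{Blue, Green, Amber}: service cost 16
Among all 10 size-3 choices, {Blue, Amber, Violet} is lowest.

Choose Blue, Amber and Violet; total service cost 15.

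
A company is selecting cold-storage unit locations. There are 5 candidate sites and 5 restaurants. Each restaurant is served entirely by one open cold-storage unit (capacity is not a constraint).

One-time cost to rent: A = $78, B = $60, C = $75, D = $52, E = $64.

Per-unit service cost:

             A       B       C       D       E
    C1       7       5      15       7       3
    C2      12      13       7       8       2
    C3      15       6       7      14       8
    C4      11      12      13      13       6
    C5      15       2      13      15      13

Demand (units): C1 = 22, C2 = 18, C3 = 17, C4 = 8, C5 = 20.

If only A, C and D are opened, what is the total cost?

Total cost: 952

Each restaurant is assigned to its cheapest site among the open ones.
{A, C, D}: C1→A 7·22=154, C2→C 7·18=126, C3→C 7·17=119, C4→A 11·8=88, C5→C 13·20=260. Service 747; fixed 205; total 952.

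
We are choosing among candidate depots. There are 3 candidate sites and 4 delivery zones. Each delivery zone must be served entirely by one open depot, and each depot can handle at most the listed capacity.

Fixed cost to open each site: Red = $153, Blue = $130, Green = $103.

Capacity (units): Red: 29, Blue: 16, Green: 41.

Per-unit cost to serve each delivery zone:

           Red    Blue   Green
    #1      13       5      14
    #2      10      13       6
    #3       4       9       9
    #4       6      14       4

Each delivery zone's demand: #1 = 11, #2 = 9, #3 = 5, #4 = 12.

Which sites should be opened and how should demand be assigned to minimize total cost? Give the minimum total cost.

Minimum total cost: 404

Open {Green}: #1→Green 14·11=154, #2→Green 6·9=54, #3→Green 9·5=45, #4→Green 4·12=48.
Loads: Green carries 37/41. Service 301; fixed 103; total 404.
Next best feasible plan costs 435.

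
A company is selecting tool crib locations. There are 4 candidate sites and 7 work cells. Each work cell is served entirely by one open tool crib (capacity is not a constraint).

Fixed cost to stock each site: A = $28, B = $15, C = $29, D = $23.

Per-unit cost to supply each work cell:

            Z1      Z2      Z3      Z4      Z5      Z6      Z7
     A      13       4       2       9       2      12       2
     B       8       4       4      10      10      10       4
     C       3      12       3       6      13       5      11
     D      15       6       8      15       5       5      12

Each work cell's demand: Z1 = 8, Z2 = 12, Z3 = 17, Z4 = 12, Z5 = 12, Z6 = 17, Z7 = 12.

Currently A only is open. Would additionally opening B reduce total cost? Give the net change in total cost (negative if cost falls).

Current service cost with {A}: 546.
Adding B: each work cell re-picks its cheapest; new service cost 472, saving 74.
Extra fixed cost: 15. Net change = 15 − 74 = -59.
(Totals: 574 → 515.)

Yes — net change −59 (cost falls by 59).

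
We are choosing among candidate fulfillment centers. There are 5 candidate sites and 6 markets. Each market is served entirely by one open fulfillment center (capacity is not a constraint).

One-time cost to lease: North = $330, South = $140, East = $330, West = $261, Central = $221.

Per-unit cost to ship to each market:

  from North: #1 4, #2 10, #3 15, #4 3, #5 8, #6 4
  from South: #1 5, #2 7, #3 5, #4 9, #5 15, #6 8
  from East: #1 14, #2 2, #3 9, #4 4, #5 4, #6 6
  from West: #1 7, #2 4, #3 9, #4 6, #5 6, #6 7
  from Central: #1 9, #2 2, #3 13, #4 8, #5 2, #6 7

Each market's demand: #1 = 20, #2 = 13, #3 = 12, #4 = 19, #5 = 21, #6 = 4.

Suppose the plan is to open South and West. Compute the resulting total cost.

Each market is assigned to its cheapest site among the open ones.
{South, West}: #1→South 5·20=100, #2→West 4·13=52, #3→South 5·12=60, #4→West 6·19=114, #5→West 6·21=126, #6→West 7·4=28. Service 480; fixed 401; total 881.

Total cost: 881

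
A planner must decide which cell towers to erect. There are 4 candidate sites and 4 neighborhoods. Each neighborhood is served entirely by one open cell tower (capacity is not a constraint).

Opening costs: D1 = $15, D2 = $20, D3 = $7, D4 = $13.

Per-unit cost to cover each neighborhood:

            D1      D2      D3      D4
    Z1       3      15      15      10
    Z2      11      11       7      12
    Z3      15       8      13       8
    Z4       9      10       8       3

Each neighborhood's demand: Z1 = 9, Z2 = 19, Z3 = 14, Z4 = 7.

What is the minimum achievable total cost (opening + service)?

Minimum total cost: 328

For any fixed open set, each neighborhood goes to its cheapest open site; total = fixed + service.
{D1, D3, D4}: Z1→D1 3·9=27, Z2→D3 7·19=133, Z3→D4 8·14=112, Z4→D4 3·7=21. Service 293; fixed 35; total 328.
{D1, D2, D3, D4}: Z1→D1 3·9=27, Z2→D3 7·19=133, Z3→D2 8·14=112, Z4→D4 3·7=21. Service 293; fixed 55; total 348.
{D1, D2, D3}: service 328 + fixed 42 = 370
{D3}: Z1→D3 15·9=135, Z2→D3 7·19=133, Z3→D3 13·14=182, Z4→D3 8·7=56. Service 506; fixed 7; total 513.
No other subset beats 328.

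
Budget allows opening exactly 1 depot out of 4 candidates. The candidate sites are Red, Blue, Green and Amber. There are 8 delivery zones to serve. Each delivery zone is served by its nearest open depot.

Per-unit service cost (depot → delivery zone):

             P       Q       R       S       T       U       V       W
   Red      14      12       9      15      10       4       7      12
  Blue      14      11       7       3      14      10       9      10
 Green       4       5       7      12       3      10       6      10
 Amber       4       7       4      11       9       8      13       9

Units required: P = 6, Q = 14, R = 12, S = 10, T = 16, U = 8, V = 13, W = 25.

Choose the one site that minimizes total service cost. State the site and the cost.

With exactly 1 open, each delivery zone uses its cheapest among the chosen.
{Green}: P→Green 4·6=24, Q→Green 5·14=70, R→Green 7·12=84, S→Green 12·10=120, T→Green 3·16=48, U→Green 10·8=80, V→Green 6·13=78, W→Green 10·25=250. Service cost 754.
{Amber}: service cost 882
{Blue}: service cost 1023
Among all 4 size-1 choices, {Green} is lowest.

Choose Green only; total service cost 754.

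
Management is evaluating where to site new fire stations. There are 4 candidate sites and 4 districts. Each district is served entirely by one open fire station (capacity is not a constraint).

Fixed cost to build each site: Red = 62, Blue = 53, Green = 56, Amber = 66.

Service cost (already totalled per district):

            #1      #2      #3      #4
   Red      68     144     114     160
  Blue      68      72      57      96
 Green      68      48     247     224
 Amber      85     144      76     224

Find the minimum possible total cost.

For any fixed open set, each district goes to its cheapest open site; total = fixed + service.
{Blue}: #1→Blue 68, #2→Blue 72, #3→Blue 57, #4→Blue 96. Service 293; fixed 53; total 346.
{Blue, Green}: #1→Blue 68, #2→Green 48, #3→Blue 57, #4→Blue 96. Service 269; fixed 109; total 378.
{Red, Blue}: service 293 + fixed 115 = 408
{Red, Blue, Green, Amber}: #1→Red 68, #2→Green 48, #3→Blue 57, #4→Blue 96. Service 269; fixed 237; total 506.
No other subset beats 346.

Minimum total cost: 346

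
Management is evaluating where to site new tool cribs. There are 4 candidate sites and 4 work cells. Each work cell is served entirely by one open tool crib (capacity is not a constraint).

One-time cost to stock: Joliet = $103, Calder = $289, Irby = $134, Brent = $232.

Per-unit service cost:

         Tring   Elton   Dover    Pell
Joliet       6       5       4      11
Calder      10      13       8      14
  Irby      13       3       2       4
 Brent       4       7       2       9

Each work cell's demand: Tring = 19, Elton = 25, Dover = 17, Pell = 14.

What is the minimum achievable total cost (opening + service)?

Minimum total cost: 516

For any fixed open set, each work cell goes to its cheapest open site; total = fixed + service.
{Joliet, Irby}: Tring→Joliet 6·19=114, Elton→Irby 3·25=75, Dover→Irby 2·17=34, Pell→Irby 4·14=56. Service 279; fixed 237; total 516.
{Irby}: service 412 + fixed 134 = 546
{Joliet}: service 461 + fixed 103 = 564
{Joliet, Calder, Irby, Brent}: Tring→Brent 4·19=76, Elton→Irby 3·25=75, Dover→Irby 2·17=34, Pell→Irby 4·14=56. Service 241; fixed 758; total 999.
(All 15 nonempty subsets were checked; Joliet and Irby is lowest.)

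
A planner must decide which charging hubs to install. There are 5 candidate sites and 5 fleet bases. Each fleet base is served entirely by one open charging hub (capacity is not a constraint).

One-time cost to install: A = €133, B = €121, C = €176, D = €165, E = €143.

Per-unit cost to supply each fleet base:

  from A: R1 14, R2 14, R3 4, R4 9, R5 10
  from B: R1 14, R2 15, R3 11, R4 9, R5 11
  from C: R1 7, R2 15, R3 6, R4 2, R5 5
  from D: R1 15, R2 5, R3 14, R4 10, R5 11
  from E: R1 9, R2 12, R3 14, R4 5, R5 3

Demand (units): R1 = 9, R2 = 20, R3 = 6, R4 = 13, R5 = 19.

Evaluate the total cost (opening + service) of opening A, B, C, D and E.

Total cost: 1008

Each fleet base is assigned to its cheapest site among the open ones.
{A, B, C, D, E}: R1→C 7·9=63, R2→D 5·20=100, R3→A 4·6=24, R4→C 2·13=26, R5→E 3·19=57. Service 270; fixed 738; total 1008.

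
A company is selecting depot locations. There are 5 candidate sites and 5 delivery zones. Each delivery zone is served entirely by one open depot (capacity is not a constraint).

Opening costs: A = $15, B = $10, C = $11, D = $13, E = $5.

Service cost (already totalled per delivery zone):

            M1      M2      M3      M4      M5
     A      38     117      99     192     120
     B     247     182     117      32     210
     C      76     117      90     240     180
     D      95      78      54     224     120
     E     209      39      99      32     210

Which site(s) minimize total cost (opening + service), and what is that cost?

For any fixed open set, each delivery zone goes to its cheapest open site; total = fixed + service.
{A, D, E}: M1→A 38, M2→E 39, M3→D 54, M4→E 32, M5→A 120. Service 283; fixed 33; total 316.
{A, B, D, E}: service 283 + fixed 43 = 326
{A, C, D, E}: M1→A 38, M2→E 39, M3→D 54, M4→E 32, M5→A 120. Service 283; fixed 44; total 327.
{A, B, C, D, E}: service 283 + fixed 54 = 337
No other subset beats 316.

Open A, D and E; minimum total cost 316.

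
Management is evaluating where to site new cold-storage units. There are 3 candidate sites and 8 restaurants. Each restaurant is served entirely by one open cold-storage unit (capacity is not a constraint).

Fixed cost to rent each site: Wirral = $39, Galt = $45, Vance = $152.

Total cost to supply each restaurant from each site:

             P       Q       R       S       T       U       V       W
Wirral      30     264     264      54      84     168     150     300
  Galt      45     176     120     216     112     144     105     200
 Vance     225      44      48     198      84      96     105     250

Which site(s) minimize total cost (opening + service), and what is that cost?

Open Wirral, Galt and Vance; minimum total cost 897.

For any fixed open set, each restaurant goes to its cheapest open site; total = fixed + service.
{Wirral, Galt, Vance}: P→Wirral 30, Q→Vance 44, R→Vance 48, S→Wirral 54, T→Wirral 84, U→Vance 96, V→Galt 105, W→Galt 200. Service 661; fixed 236; total 897.
{Wirral, Vance}: P→Wirral 30, Q→Vance 44, R→Vance 48, S→Wirral 54, T→Wirral 84, U→Vance 96, V→Vance 105, W→Vance 250. Service 711; fixed 191; total 902.
{Wirral, Galt}: P→Wirral 30, Q→Galt 176, R→Galt 120, S→Wirral 54, T→Wirral 84, U→Galt 144, V→Galt 105, W→Galt 200. Service 913; fixed 84; total 997.
{Wirral}: P→Wirral 30, Q→Wirral 264, R→Wirral 264, S→Wirral 54, T→Wirral 84, U→Wirral 168, V→Wirral 150, W→Wirral 300. Service 1314; fixed 39; total 1353.
No other subset beats 897.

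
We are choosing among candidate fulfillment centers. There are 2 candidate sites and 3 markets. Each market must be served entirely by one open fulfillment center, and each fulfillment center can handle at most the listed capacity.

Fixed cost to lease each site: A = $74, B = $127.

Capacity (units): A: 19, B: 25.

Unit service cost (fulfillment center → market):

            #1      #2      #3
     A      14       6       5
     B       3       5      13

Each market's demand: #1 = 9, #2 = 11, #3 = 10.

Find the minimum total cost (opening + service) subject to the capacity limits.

Open {A, B}: #1→B 3·9=27, #2→B 5·11=55, #3→A 5·10=50.
Loads: A carries 10/19, B carries 20/25. Service 132; fixed 201; total 333.
Next best feasible plan costs 424.

Minimum total cost: 333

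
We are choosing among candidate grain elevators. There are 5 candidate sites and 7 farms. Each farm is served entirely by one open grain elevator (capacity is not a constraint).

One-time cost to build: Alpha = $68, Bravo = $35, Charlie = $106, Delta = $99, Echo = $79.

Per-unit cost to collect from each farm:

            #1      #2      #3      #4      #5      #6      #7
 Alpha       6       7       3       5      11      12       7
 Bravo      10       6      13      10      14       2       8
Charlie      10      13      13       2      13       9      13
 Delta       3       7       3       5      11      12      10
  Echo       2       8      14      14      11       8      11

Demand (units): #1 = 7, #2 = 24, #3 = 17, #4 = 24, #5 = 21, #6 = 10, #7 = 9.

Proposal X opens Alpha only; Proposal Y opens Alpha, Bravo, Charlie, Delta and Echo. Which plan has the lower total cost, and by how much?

Proposal X is cheaper by 95.

Proposal X: {Alpha}: #1→Alpha 6·7=42, #2→Alpha 7·24=168, #3→Alpha 3·17=51, #4→Alpha 5·24=120, #5→Alpha 11·21=231, #6→Alpha 12·10=120, #7→Alpha 7·9=63. Service 795; fixed 68; total 863.
Proposal Y: {Alpha, Bravo, Charlie, Delta, Echo}: #1→Echo 2·7=14, #2→Bravo 6·24=144, #3→Alpha 3·17=51, #4→Charlie 2·24=48, #5→Alpha 11·21=231, #6→Bravo 2·10=20, #7→Alpha 7·9=63. Service 571; fixed 387; total 958.
Difference: |863 − 958| = 95.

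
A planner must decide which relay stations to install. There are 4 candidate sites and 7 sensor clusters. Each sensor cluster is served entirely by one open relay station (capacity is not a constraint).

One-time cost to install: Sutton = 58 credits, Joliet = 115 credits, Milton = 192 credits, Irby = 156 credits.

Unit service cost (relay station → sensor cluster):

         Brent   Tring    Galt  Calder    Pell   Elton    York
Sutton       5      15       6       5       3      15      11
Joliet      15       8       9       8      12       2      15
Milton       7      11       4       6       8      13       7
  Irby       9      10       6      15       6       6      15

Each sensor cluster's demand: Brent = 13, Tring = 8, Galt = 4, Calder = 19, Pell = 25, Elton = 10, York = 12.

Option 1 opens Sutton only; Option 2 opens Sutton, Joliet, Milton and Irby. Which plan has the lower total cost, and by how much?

Option 1: {Sutton}: Brent→Sutton 5·13=65, Tring→Sutton 15·8=120, Galt→Sutton 6·4=24, Calder→Sutton 5·19=95, Pell→Sutton 3·25=75, Elton→Sutton 15·10=150, York→Sutton 11·12=132. Service 661; fixed 58; total 719.
Option 2: {Sutton, Joliet, Milton, Irby}: Brent→Sutton 5·13=65, Tring→Joliet 8·8=64, Galt→Milton 4·4=16, Calder→Sutton 5·19=95, Pell→Sutton 3·25=75, Elton→Joliet 2·10=20, York→Milton 7·12=84. Service 419; fixed 521; total 940.
Difference: |719 − 940| = 221.

Option 1 is cheaper by 221.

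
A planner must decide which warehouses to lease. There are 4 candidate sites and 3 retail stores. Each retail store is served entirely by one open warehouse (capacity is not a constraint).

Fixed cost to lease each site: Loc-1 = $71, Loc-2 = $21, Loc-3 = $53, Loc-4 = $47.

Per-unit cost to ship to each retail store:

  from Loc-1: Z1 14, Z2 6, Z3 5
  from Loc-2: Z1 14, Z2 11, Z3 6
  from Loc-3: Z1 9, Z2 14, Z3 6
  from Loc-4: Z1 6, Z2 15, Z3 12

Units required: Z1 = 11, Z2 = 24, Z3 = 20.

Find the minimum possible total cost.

Minimum total cost: 428

For any fixed open set, each retail store goes to its cheapest open site; total = fixed + service.
{Loc-1, Loc-4}: Z1→Loc-4 6·11=66, Z2→Loc-1 6·24=144, Z3→Loc-1 5·20=100. Service 310; fixed 118; total 428.
{Loc-1, Loc-2, Loc-4}: service 310 + fixed 139 = 449
{Loc-1, Loc-3}: service 343 + fixed 124 = 467
{Loc-1, Loc-2, Loc-3, Loc-4}: Z1→Loc-4 6·11=66, Z2→Loc-1 6·24=144, Z3→Loc-1 5·20=100. Service 310; fixed 192; total 502.
(All 15 nonempty subsets were checked; Loc-1 and Loc-4 is lowest.)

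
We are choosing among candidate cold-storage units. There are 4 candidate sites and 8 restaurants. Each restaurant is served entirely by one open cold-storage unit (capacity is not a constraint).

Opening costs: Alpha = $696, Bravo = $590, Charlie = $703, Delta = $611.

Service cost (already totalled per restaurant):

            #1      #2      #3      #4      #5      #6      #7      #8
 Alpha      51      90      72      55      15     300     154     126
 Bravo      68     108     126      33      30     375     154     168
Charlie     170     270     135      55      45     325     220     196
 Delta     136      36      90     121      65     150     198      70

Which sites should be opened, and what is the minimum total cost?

For any fixed open set, each restaurant goes to its cheapest open site; total = fixed + service.
{Delta}: #1→Delta 136, #2→Delta 36, #3→Delta 90, #4→Delta 121, #5→Delta 65, #6→Delta 150, #7→Delta 198, #8→Delta 70. Service 866; fixed 611; total 1477.
{Alpha}: #1→Alpha 51, #2→Alpha 90, #3→Alpha 72, #4→Alpha 55, #5→Alpha 15, #6→Alpha 300, #7→Alpha 154, #8→Alpha 126. Service 863; fixed 696; total 1559.
{Bravo}: service 1062 + fixed 590 = 1652
{Alpha, Bravo, Charlie, Delta}: service 581 + fixed 2600 = 3181
No other subset beats 1477.

Open Delta only; minimum total cost 1477.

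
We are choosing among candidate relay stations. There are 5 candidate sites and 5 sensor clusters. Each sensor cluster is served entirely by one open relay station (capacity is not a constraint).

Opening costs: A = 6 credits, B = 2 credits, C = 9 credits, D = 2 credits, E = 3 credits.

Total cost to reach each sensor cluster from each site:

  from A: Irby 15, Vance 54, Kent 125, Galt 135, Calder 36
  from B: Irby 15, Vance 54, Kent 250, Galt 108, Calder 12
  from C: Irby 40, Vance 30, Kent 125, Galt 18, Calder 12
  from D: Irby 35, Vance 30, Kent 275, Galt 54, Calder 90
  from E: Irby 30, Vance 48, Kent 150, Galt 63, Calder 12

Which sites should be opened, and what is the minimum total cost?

Open B and C; minimum total cost 211.

For any fixed open set, each sensor cluster goes to its cheapest open site; total = fixed + service.
{B, C}: Irby→B 15, Vance→C 30, Kent→C 125, Galt→C 18, Calder→B 12. Service 200; fixed 11; total 211.
{B, C, D}: Irby→B 15, Vance→C 30, Kent→C 125, Galt→C 18, Calder→B 12. Service 200; fixed 13; total 213.
{B, C, E}: service 200 + fixed 14 = 214
{A, B, C, D, E}: service 200 + fixed 22 = 222
No other subset beats 211.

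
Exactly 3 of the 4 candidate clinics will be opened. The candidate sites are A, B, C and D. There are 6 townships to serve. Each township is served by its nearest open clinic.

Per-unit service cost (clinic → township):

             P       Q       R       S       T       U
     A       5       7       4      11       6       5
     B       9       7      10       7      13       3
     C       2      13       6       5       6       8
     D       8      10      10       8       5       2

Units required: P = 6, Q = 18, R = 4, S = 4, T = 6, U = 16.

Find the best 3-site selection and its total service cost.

With exactly 3 open, each township uses its cheapest among the chosen.
{A, C, D}: P→C 2·6=12, Q→A 7·18=126, R→A 4·4=16, S→C 5·4=20, T→D 5·6=30, U→D 2·16=32. Service cost 236.
{B, C, D}: service cost 244
{A, B, C}: service cost 258
Among all 4 size-3 choices, {A, C, D} is lowest.

Choose A, C and D; total service cost 236.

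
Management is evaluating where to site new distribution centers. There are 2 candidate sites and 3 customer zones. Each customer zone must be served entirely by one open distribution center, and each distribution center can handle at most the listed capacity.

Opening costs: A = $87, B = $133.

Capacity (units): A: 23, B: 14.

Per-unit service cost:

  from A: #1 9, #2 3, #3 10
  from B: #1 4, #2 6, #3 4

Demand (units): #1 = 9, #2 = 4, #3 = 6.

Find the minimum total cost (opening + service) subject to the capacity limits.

Open {A}: #1→A 9·9=81, #2→A 3·4=12, #3→A 10·6=60.
Loads: A carries 19/23. Service 153; fixed 87; total 240.
Next best feasible plan costs 328.

Minimum total cost: 240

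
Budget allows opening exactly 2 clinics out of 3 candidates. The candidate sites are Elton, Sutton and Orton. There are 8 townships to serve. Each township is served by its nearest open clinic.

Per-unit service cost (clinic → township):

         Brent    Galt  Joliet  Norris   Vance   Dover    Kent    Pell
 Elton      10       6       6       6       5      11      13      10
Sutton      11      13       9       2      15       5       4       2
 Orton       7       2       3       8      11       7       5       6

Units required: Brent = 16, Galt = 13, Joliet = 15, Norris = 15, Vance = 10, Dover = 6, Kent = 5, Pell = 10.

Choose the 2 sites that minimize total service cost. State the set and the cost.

Choose Sutton and Orton; total service cost 393.

With exactly 2 open, each township uses its cheapest among the chosen.
{Sutton, Orton}: Brent→Orton 7·16=112, Galt→Orton 2·13=26, Joliet→Orton 3·15=45, Norris→Sutton 2·15=30, Vance→Orton 11·10=110, Dover→Sutton 5·6=30, Kent→Sutton 4·5=20, Pell→Sutton 2·10=20. Service cost 393.
{Elton, Orton}: service cost 450
{Elton, Sutton}: service cost 478
Among all 3 size-2 choices, {Sutton, Orton} is lowest.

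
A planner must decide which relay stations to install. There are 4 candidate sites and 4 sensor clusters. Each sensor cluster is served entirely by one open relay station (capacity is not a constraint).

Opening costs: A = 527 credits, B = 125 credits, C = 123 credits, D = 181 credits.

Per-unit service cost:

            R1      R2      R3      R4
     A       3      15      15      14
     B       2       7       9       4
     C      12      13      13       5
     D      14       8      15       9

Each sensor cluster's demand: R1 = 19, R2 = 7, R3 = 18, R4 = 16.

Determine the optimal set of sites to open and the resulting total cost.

For any fixed open set, each sensor cluster goes to its cheapest open site; total = fixed + service.
{B}: R1→B 2·19=38, R2→B 7·7=49, R3→B 9·18=162, R4→B 4·16=64. Service 313; fixed 125; total 438.
{B, C}: service 313 + fixed 248 = 561
{B, D}: service 313 + fixed 306 = 619
{A, B, C, D}: R1→B 2·19=38, R2→B 7·7=49, R3→B 9·18=162, R4→B 4·16=64. Service 313; fixed 956; total 1269.
No other subset beats 438.

Open B only; minimum total cost 438.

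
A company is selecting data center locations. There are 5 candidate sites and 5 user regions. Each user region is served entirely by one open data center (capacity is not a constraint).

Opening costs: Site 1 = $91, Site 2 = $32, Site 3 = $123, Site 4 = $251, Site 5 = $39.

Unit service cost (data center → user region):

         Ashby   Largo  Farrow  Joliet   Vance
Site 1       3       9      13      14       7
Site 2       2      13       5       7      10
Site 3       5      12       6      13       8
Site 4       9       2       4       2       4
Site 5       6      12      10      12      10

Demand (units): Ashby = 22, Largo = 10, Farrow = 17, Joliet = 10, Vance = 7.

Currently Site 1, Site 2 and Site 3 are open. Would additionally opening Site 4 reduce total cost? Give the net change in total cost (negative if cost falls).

Current service cost with {Site 1, Site 2, Site 3}: 338.
Adding Site 4: each user region re-picks its cheapest; new service cost 180, saving 158.
Extra fixed cost: 251. Net change = 251 − 158 = 93.
(Totals: 584 → 677.)

No — net change +93 (cost rises by 93).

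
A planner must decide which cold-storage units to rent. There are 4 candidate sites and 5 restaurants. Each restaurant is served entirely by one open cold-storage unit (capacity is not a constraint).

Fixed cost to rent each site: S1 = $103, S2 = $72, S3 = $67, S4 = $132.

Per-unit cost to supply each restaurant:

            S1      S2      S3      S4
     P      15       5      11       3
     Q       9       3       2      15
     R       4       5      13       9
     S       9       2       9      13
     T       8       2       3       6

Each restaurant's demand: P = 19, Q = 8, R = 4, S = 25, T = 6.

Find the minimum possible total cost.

Minimum total cost: 273

For any fixed open set, each restaurant goes to its cheapest open site; total = fixed + service.
{S2}: P→S2 5·19=95, Q→S2 3·8=24, R→S2 5·4=20, S→S2 2·25=50, T→S2 2·6=12. Service 201; fixed 72; total 273.
{S2, S3}: service 193 + fixed 139 = 332
{S2, S4}: service 163 + fixed 204 = 367
{S1, S2, S3, S4}: service 151 + fixed 374 = 525
No other subset beats 273.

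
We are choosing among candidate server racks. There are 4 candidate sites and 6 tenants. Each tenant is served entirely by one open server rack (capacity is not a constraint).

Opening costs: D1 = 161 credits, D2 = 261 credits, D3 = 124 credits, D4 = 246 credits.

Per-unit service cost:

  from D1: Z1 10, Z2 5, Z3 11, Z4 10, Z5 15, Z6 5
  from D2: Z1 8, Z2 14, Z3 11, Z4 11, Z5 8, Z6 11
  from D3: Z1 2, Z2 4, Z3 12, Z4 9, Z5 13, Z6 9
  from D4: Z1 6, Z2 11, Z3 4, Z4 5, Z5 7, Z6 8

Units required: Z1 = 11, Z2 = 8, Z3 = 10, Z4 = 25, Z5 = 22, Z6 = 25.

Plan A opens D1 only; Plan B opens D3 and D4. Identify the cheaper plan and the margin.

Plan B is cheaper by 183.

Plan A: {D1}: Z1→D1 10·11=110, Z2→D1 5·8=40, Z3→D1 11·10=110, Z4→D1 10·25=250, Z5→D1 15·22=330, Z6→D1 5·25=125. Service 965; fixed 161; total 1126.
Plan B: {D3, D4}: Z1→D3 2·11=22, Z2→D3 4·8=32, Z3→D4 4·10=40, Z4→D4 5·25=125, Z5→D4 7·22=154, Z6→D4 8·25=200. Service 573; fixed 370; total 943.
Difference: |1126 − 943| = 183.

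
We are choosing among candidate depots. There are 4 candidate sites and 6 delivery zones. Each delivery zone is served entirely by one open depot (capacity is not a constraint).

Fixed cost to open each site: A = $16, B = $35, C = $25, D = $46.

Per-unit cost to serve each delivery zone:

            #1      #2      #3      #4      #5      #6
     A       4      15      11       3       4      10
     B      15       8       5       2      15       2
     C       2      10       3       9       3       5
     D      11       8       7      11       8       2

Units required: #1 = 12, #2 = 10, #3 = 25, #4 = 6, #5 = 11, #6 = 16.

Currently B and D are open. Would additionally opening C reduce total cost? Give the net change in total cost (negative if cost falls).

Yes — net change −188 (cost falls by 188).

Current service cost with {B, D}: 469.
Adding C: each delivery zone re-picks its cheapest; new service cost 256, saving 213.
Extra fixed cost: 25. Net change = 25 − 213 = -188.
(Totals: 550 → 362.)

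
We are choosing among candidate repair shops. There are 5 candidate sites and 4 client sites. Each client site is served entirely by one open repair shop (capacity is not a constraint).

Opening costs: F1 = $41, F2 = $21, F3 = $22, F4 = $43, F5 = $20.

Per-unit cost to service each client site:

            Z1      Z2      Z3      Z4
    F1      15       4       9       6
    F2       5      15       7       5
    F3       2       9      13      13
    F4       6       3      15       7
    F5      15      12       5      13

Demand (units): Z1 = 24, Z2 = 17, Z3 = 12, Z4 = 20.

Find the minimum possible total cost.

Minimum total cost: 365

For any fixed open set, each client site goes to its cheapest open site; total = fixed + service.
{F2, F3, F4, F5}: Z1→F3 2·24=48, Z2→F4 3·17=51, Z3→F5 5·12=60, Z4→F2 5·20=100. Service 259; fixed 106; total 365.
{F2, F3, F4}: service 283 + fixed 86 = 369
{F1, F3, F5}: service 296 + fixed 83 = 379
{F1, F2, F3, F4, F5}: Z1→F3 2·24=48, Z2→F4 3·17=51, Z3→F5 5·12=60, Z4→F2 5·20=100. Service 259; fixed 147; total 406.
No other subset beats 365.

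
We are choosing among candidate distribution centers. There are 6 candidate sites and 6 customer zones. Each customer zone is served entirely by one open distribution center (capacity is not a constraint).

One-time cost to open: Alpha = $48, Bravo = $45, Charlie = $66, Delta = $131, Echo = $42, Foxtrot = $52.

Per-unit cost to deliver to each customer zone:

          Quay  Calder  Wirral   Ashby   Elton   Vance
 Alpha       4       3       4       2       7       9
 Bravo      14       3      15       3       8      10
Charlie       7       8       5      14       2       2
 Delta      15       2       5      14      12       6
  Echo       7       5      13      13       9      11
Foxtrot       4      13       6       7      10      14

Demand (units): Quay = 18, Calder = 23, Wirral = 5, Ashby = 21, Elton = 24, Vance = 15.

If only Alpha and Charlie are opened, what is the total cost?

Total cost: 395

Each customer zone is assigned to its cheapest site among the open ones.
{Alpha, Charlie}: Quay→Alpha 4·18=72, Calder→Alpha 3·23=69, Wirral→Alpha 4·5=20, Ashby→Alpha 2·21=42, Elton→Charlie 2·24=48, Vance→Charlie 2·15=30. Service 281; fixed 114; total 395.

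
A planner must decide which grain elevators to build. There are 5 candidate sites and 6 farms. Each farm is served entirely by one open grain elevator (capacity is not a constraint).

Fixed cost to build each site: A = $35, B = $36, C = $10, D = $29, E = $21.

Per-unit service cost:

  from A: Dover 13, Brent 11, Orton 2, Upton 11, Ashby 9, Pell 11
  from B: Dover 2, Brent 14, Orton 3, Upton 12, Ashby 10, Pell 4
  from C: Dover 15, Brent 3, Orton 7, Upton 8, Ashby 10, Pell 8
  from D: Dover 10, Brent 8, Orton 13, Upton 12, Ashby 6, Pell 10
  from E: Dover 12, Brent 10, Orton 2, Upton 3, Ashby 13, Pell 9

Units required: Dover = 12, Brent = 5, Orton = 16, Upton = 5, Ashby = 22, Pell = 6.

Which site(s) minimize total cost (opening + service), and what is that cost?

For any fixed open set, each farm goes to its cheapest open site; total = fixed + service.
{B, C, D, E}: Dover→B 2·12=24, Brent→C 3·5=15, Orton→E 2·16=32, Upton→E 3·5=15, Ashby→D 6·22=132, Pell→B 4·6=24. Service 242; fixed 96; total 338.
{B, D, E}: service 267 + fixed 86 = 353
{B, C, D}: Dover→B 2·12=24, Brent→C 3·5=15, Orton→B 3·16=48, Upton→C 8·5=40, Ashby→D 6·22=132, Pell→B 4·6=24. Service 283; fixed 75; total 358.
{A, B, C, D, E}: service 242 + fixed 131 = 373
No other subset beats 338.

Open B, C, D and E; minimum total cost 338.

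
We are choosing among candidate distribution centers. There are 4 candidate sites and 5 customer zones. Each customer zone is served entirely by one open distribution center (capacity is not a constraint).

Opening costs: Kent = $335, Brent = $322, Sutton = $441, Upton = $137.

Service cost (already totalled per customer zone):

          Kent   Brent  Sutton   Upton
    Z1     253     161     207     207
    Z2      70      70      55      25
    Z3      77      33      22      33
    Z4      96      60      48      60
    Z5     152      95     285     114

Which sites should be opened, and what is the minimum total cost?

For any fixed open set, each customer zone goes to its cheapest open site; total = fixed + service.
{Upton}: Z1→Upton 207, Z2→Upton 25, Z3→Upton 33, Z4→Upton 60, Z5→Upton 114. Service 439; fixed 137; total 576.
{Brent}: service 419 + fixed 322 = 741
{Brent, Upton}: service 374 + fixed 459 = 833
{Kent, Brent, Sutton, Upton}: Z1→Brent 161, Z2→Upton 25, Z3→Sutton 22, Z4→Sutton 48, Z5→Brent 95. Service 351; fixed 1235; total 1586.
(All 15 nonempty subsets were checked; Upton only is lowest.)

Open Upton only; minimum total cost 576.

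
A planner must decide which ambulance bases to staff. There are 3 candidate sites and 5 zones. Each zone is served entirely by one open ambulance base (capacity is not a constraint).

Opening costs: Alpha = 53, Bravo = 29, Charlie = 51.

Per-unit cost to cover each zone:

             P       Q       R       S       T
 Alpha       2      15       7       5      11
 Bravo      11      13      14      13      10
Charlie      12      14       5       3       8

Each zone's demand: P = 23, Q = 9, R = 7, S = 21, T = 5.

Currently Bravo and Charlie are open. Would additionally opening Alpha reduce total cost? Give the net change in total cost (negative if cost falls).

Yes — net change −154 (cost falls by 154).

Current service cost with {Bravo, Charlie}: 508.
Adding Alpha: each zone re-picks its cheapest; new service cost 301, saving 207.
Extra fixed cost: 53. Net change = 53 − 207 = -154.
(Totals: 588 → 434.)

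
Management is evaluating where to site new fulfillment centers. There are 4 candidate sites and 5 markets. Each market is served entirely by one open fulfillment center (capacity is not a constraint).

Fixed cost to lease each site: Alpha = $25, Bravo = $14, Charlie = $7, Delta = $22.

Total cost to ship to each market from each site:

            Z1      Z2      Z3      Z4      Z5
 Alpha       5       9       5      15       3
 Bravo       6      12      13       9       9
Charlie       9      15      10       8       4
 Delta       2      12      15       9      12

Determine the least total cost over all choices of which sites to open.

For any fixed open set, each market goes to its cheapest open site; total = fixed + service.
{Charlie}: Z1→Charlie 9, Z2→Charlie 15, Z3→Charlie 10, Z4→Charlie 8, Z5→Charlie 4. Service 46; fixed 7; total 53.
{Bravo, Charlie}: service 40 + fixed 21 = 61
{Alpha}: service 37 + fixed 25 = 62
{Alpha, Bravo, Charlie, Delta}: Z1→Delta 2, Z2→Alpha 9, Z3→Alpha 5, Z4→Charlie 8, Z5→Alpha 3. Service 27; fixed 68; total 95.
No other subset beats 53.

Minimum total cost: 53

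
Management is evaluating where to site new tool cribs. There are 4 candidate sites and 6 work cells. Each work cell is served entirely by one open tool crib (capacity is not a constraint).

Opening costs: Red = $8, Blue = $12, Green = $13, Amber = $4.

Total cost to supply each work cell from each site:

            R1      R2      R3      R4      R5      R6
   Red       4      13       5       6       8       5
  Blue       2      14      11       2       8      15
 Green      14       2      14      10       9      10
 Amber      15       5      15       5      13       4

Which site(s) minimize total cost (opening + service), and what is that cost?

Open Red and Amber; minimum total cost 43.

For any fixed open set, each work cell goes to its cheapest open site; total = fixed + service.
{Red, Amber}: R1→Red 4, R2→Amber 5, R3→Red 5, R4→Amber 5, R5→Red 8, R6→Amber 4. Service 31; fixed 12; total 43.
{Blue, Amber}: R1→Blue 2, R2→Amber 5, R3→Blue 11, R4→Blue 2, R5→Blue 8, R6→Amber 4. Service 32; fixed 16; total 48.
{Red}: R1→Red 4, R2→Red 13, R3→Red 5, R4→Red 6, R5→Red 8, R6→Red 5. Service 41; fixed 8; total 49.
{Red, Blue, Green, Amber}: service 23 + fixed 37 = 60
No other subset beats 43.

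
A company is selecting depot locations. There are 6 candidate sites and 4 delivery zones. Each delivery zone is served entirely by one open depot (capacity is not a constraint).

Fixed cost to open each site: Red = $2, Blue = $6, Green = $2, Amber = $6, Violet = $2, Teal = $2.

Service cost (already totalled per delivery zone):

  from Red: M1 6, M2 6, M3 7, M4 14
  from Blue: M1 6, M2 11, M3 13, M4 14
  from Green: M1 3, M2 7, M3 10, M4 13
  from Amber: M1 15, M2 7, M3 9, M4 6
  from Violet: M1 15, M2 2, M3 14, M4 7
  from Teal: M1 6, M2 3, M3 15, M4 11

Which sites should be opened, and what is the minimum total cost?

For any fixed open set, each delivery zone goes to its cheapest open site; total = fixed + service.
{Red, Green, Violet}: M1→Green 3, M2→Violet 2, M3→Red 7, M4→Violet 7. Service 19; fixed 6; total 25.
{Red, Violet}: service 22 + fixed 4 = 26
{Green, Violet}: M1→Green 3, M2→Violet 2, M3→Green 10, M4→Violet 7. Service 22; fixed 4; total 26.
{Red, Blue, Green, Amber, Violet, Teal}: service 18 + fixed 20 = 38
No other subset beats 25.

Open Red, Green and Violet; minimum total cost 25.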